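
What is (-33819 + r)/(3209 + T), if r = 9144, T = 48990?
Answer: -3525/7457 ≈ -0.47271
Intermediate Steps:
(-33819 + r)/(3209 + T) = (-33819 + 9144)/(3209 + 48990) = -24675/52199 = -24675*1/52199 = -3525/7457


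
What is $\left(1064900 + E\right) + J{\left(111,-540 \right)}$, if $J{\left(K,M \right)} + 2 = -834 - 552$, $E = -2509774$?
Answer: $-1446262$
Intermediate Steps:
$J{\left(K,M \right)} = -1388$ ($J{\left(K,M \right)} = -2 - 1386 = -1388$)
$\left(1064900 + E\right) + J{\left(111,-540 \right)} = \left(1064900 - 2509774\right) - 1388 = -1444874 - 1388 = -1446262$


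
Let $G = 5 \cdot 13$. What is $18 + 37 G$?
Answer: $2423$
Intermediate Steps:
$G = 65$
$18 + 37 G = 18 + 37 \cdot 65 = 18 + 2405 = 2423$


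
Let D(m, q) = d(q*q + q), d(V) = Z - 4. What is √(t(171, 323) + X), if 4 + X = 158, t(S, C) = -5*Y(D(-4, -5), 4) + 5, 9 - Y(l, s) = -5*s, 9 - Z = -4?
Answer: √14 ≈ 3.7417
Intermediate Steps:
Z = 13 (Z = 9 - 1*(-4) = 9 + 4 = 13)
d(V) = 9 (d(V) = 13 - 4 = 9)
D(m, q) = 9
Y(l, s) = 9 + 5*s (Y(l, s) = 9 - (-5)*s = 9 + 5*s)
t(S, C) = -140 (t(S, C) = -5*(9 + 5*4) + 5 = -5*(9 + 20) + 5 = -5*29 + 5 = -145 + 5 = -140)
X = 154 (X = -4 + 158 = 154)
√(t(171, 323) + X) = √(-140 + 154) = √14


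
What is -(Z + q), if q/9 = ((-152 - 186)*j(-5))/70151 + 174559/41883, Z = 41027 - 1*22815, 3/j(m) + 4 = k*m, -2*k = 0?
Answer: -35746404949561/1958756222 ≈ -18250.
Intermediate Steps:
k = 0 (k = -1/2*0 = 0)
j(m) = -3/4 (j(m) = 3/(-4 + 0*m) = 3/(-4 + 0) = 3/(-4) = 3*(-1/4) = -3/4)
Z = 18212 (Z = 41027 - 22815 = 18212)
q = 73536634497/1958756222 (q = 9*(((-152 - 186)*(-3/4))/70151 + 174559/41883) = 9*(-338*(-3/4)*(1/70151) + 174559*(1/41883)) = 9*((507/2)*(1/70151) + 174559/41883) = 9*(507/140302 + 174559/41883) = 9*(24512211499/5876268666) = 73536634497/1958756222 ≈ 37.543)
-(Z + q) = -(18212 + 73536634497/1958756222) = -1*35746404949561/1958756222 = -35746404949561/1958756222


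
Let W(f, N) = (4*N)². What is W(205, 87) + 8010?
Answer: 129114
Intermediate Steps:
W(f, N) = 16*N²
W(205, 87) + 8010 = 16*87² + 8010 = 16*7569 + 8010 = 121104 + 8010 = 129114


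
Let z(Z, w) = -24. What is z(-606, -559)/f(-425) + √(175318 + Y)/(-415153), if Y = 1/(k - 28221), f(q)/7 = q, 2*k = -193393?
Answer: 24/2975 - 4*√683932252345805/103719749755 ≈ 0.0070587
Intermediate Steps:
k = -193393/2 (k = (½)*(-193393) = -193393/2 ≈ -96697.)
f(q) = 7*q
Y = -2/249835 (Y = 1/(-193393/2 - 28221) = 1/(-249835/2) = -2/249835 ≈ -8.0053e-6)
z(-606, -559)/f(-425) + √(175318 + Y)/(-415153) = -24/(7*(-425)) + √(175318 - 2/249835)/(-415153) = -24/(-2975) + √(43800572528/249835)*(-1/415153) = -24*(-1/2975) + (4*√683932252345805/249835)*(-1/415153) = 24/2975 - 4*√683932252345805/103719749755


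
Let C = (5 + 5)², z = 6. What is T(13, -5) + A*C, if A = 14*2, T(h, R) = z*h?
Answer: 2878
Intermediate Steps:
T(h, R) = 6*h
A = 28
C = 100 (C = 10² = 100)
T(13, -5) + A*C = 6*13 + 28*100 = 78 + 2800 = 2878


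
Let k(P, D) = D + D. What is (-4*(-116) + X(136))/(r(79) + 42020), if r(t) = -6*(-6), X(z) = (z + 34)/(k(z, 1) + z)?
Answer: 32101/2901864 ≈ 0.011062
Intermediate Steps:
k(P, D) = 2*D
X(z) = (34 + z)/(2 + z) (X(z) = (z + 34)/(2*1 + z) = (34 + z)/(2 + z))
r(t) = 36
(-4*(-116) + X(136))/(r(79) + 42020) = (-4*(-116) + (34 + 136)/(2 + 136))/(36 + 42020) = (464 + 170/138)/42056 = (464 + (1/138)*170)*(1/42056) = (464 + 85/69)*(1/42056) = (32101/69)*(1/42056) = 32101/2901864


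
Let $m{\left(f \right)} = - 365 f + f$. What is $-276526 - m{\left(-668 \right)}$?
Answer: $-519678$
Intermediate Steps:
$m{\left(f \right)} = - 364 f$
$-276526 - m{\left(-668 \right)} = -276526 - \left(-364\right) \left(-668\right) = -276526 - 243152 = -519678$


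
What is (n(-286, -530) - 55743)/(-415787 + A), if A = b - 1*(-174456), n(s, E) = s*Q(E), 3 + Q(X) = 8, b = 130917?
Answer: 57173/110414 ≈ 0.51781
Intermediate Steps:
Q(X) = 5 (Q(X) = -3 + 8 = 5)
n(s, E) = 5*s (n(s, E) = s*5 = 5*s)
A = 305373 (A = 130917 - 1*(-174456) = 130917 + 174456 = 305373)
(n(-286, -530) - 55743)/(-415787 + A) = (5*(-286) - 55743)/(-415787 + 305373) = (-1430 - 55743)/(-110414) = -57173*(-1/110414) = 57173/110414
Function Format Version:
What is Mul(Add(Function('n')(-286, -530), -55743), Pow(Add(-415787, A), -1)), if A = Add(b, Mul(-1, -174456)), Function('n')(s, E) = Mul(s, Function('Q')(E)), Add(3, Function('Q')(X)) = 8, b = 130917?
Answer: Rational(57173, 110414) ≈ 0.51781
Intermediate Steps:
Function('Q')(X) = 5 (Function('Q')(X) = Add(-3, 8) = 5)
Function('n')(s, E) = Mul(5, s) (Function('n')(s, E) = Mul(s, 5) = Mul(5, s))
A = 305373 (A = Add(130917, Mul(-1, -174456)) = Add(130917, 174456) = 305373)
Mul(Add(Function('n')(-286, -530), -55743), Pow(Add(-415787, A), -1)) = Mul(Add(Mul(5, -286), -55743), Pow(Add(-415787, 305373), -1)) = Mul(Add(-1430, -55743), Pow(-110414, -1)) = Mul(-57173, Rational(-1, 110414)) = Rational(57173, 110414)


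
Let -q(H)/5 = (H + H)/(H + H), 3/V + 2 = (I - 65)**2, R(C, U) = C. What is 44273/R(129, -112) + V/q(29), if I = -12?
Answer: 1312029968/3822915 ≈ 343.20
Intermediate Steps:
V = 3/5927 (V = 3/(-2 + (-12 - 65)**2) = 3/(-2 + (-77)**2) = 3/(-2 + 5929) = 3/5927 ≈ 0.00050616)
q(H) = -5 (q(H) = -5*(H + H)/(H + H) = -5*2*H/(2*H) = -5*2*H*1/(2*H) = -5*1 = -5)
44273/R(129, -112) + V/q(29) = 44273/129 + (3/5927)/(-5) = 44273*(1/129) + (3/5927)*(-1/5) = 44273/129 - 3/29635 = 1312029968/3822915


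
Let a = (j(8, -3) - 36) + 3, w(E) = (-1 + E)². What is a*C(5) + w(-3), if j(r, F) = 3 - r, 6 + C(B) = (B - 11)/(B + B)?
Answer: 1334/5 ≈ 266.80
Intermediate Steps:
C(B) = -6 + (-11 + B)/(2*B) (C(B) = -6 + (B - 11)/(B + B) = -6 + (-11 + B)/((2*B)) = -6 + (-11 + B)*(1/(2*B)) = -6 + (-11 + B)/(2*B))
a = -38 (a = ((3 - 1*8) - 36) + 3 = ((3 - 8) - 36) + 3 = (-5 - 36) + 3 = -41 + 3 = -38)
a*C(5) + w(-3) = -209*(-1 - 1*5)/5 + (-1 - 3)² = -209*(-1 - 5)/5 + (-4)² = -209*(-6)/5 + 16 = -38*(-33/5) + 16 = 1254/5 + 16 = 1334/5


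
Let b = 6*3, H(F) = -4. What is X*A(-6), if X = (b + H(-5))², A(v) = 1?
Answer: 196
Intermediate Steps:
b = 18
X = 196 (X = (18 - 4)² = 14² = 196)
X*A(-6) = 196*1 = 196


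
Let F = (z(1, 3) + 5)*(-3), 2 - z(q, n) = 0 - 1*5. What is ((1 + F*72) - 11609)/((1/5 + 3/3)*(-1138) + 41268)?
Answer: -8875/24939 ≈ -0.35587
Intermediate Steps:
z(q, n) = 7 (z(q, n) = 2 - (0 - 1*5) = 2 - (0 - 5) = 2 - 1*(-5) = 2 + 5 = 7)
F = -36 (F = (7 + 5)*(-3) = 12*(-3) = -36)
((1 + F*72) - 11609)/((1/5 + 3/3)*(-1138) + 41268) = ((1 - 36*72) - 11609)/((1/5 + 3/3)*(-1138) + 41268) = ((1 - 2592) - 11609)/((1*(⅕) + 3*(⅓))*(-1138) + 41268) = (-2591 - 11609)/((⅕ + 1)*(-1138) + 41268) = -14200/((6/5)*(-1138) + 41268) = -14200/(-6828/5 + 41268) = -14200/199512/5 = -14200*5/199512 = -8875/24939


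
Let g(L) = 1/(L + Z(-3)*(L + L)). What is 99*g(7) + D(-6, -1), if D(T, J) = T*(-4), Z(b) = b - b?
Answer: 267/7 ≈ 38.143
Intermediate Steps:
Z(b) = 0
g(L) = 1/L (g(L) = 1/(L + 0*(L + L)) = 1/(L + 0*(2*L)) = 1/(L + 0) = 1/L)
D(T, J) = -4*T
99*g(7) + D(-6, -1) = 99/7 - 4*(-6) = 99*(⅐) + 24 = 99/7 + 24 = 267/7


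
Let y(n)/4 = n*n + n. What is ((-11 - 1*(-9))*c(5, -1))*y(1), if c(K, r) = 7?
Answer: -112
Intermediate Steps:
y(n) = 4*n + 4*n² (y(n) = 4*(n*n + n) = 4*(n² + n) = 4*(n + n²) = 4*n + 4*n²)
((-11 - 1*(-9))*c(5, -1))*y(1) = ((-11 - 1*(-9))*7)*(4*1*(1 + 1)) = ((-11 + 9)*7)*(4*1*2) = -2*7*8 = -14*8 = -112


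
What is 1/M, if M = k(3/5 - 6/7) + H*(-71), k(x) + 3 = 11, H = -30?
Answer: 1/2138 ≈ 0.00046773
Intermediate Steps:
k(x) = 8 (k(x) = -3 + 11 = 8)
M = 2138 (M = 8 - 30*(-71) = 8 + 2130 = 2138)
1/M = 1/2138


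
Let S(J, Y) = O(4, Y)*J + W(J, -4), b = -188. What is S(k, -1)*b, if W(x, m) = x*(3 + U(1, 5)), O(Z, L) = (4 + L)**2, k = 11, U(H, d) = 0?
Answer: -24816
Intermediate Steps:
W(x, m) = 3*x (W(x, m) = x*(3 + 0) = x*3 = 3*x)
S(J, Y) = 3*J + J*(4 + Y)**2 (S(J, Y) = (4 + Y)**2*J + 3*J = J*(4 + Y)**2 + 3*J = 3*J + J*(4 + Y)**2)
S(k, -1)*b = (11*(3 + (4 - 1)**2))*(-188) = (11*(3 + 3**2))*(-188) = (11*(3 + 9))*(-188) = (11*12)*(-188) = 132*(-188) = -24816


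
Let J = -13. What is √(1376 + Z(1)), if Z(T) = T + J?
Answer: 2*√341 ≈ 36.932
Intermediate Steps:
Z(T) = -13 + T (Z(T) = T - 13 = -13 + T)
√(1376 + Z(1)) = √(1376 + (-13 + 1)) = √(1376 - 12) = √1364 = 2*√341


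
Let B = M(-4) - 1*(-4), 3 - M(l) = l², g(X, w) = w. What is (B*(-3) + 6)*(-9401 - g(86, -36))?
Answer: -309045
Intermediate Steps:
M(l) = 3 - l²
B = -9 (B = (3 - 1*(-4)²) - 1*(-4) = (3 - 1*16) + 4 = (3 - 16) + 4 = -13 + 4 = -9)
(B*(-3) + 6)*(-9401 - g(86, -36)) = (-9*(-3) + 6)*(-9401 - 1*(-36)) = (27 + 6)*(-9401 + 36) = 33*(-9365) = -309045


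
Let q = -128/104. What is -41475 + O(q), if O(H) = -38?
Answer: -41513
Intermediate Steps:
q = -16/13 (q = -128*1/104 = -16/13 ≈ -1.2308)
-41475 + O(q) = -41475 - 38 = -41513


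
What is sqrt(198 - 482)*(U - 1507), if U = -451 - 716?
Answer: -5348*I*sqrt(71) ≈ -45063.0*I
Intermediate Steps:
U = -1167
sqrt(198 - 482)*(U - 1507) = sqrt(198 - 482)*(-1167 - 1507) = sqrt(-284)*(-2674) = (2*I*sqrt(71))*(-2674) = -5348*I*sqrt(71)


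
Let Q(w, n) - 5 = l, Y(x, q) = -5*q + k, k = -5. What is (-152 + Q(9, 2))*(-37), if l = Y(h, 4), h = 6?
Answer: 6364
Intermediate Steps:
Y(x, q) = -5 - 5*q (Y(x, q) = -5*q - 5 = -5 - 5*q)
l = -25 (l = -5 - 5*4 = -5 - 20 = -25)
Q(w, n) = -20 (Q(w, n) = 5 - 25 = -20)
(-152 + Q(9, 2))*(-37) = (-152 - 20)*(-37) = -172*(-37) = 6364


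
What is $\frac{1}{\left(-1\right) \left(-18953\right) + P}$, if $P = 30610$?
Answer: $\frac{1}{49563} \approx 2.0176 \cdot 10^{-5}$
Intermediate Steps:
$\frac{1}{\left(-1\right) \left(-18953\right) + P} = \frac{1}{\left(-1\right) \left(-18953\right) + 30610} = \frac{1}{18953 + 30610} = \frac{1}{49563}$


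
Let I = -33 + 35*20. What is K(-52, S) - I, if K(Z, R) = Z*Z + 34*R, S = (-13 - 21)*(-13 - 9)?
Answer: 27469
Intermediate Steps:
S = 748 (S = -34*(-22) = 748)
K(Z, R) = Z² + 34*R
I = 667 (I = -33 + 700 = 667)
K(-52, S) - I = ((-52)² + 34*748) - 1*667 = (2704 + 25432) - 667 = 28136 - 667 = 27469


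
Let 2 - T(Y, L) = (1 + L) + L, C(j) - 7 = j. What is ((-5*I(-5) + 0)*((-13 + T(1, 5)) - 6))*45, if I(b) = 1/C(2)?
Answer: 700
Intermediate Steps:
C(j) = 7 + j
I(b) = ⅑ (I(b) = 1/(7 + 2) = 1/9 = ⅑)
T(Y, L) = 1 - 2*L (T(Y, L) = 2 - ((1 + L) + L) = 2 - (1 + 2*L) = 2 + (-1 - 2*L) = 1 - 2*L)
((-5*I(-5) + 0)*((-13 + T(1, 5)) - 6))*45 = ((-5*⅑ + 0)*((-13 + (1 - 2*5)) - 6))*45 = ((-5/9 + 0)*((-13 + (1 - 10)) - 6))*45 = -5*((-13 - 9) - 6)/9*45 = -5*(-22 - 6)/9*45 = -5/9*(-28)*45 = (140/9)*45 = 700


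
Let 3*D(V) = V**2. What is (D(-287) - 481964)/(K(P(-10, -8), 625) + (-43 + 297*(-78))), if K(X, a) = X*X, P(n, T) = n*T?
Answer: 1363523/50427 ≈ 27.040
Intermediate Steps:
D(V) = V**2/3
P(n, T) = T*n
K(X, a) = X**2
(D(-287) - 481964)/(K(P(-10, -8), 625) + (-43 + 297*(-78))) = ((1/3)*(-287)**2 - 481964)/((-8*(-10))**2 + (-43 + 297*(-78))) = ((1/3)*82369 - 481964)/(80**2 + (-43 - 23166)) = (82369/3 - 481964)/(6400 - 23209) = -1363523/3/(-16809) = -1363523/3*(-1/16809) = 1363523/50427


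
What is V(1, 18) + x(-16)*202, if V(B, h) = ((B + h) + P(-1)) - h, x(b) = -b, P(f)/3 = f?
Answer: 3230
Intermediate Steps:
P(f) = 3*f
V(B, h) = -3 + B (V(B, h) = ((B + h) + 3*(-1)) - h = ((B + h) - 3) - h = (-3 + B + h) - h = -3 + B)
V(1, 18) + x(-16)*202 = (-3 + 1) - 1*(-16)*202 = -2 + 16*202 = -2 + 3232 = 3230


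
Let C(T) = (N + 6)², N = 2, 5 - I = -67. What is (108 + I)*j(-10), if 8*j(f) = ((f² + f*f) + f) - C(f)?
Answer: 2835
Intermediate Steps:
I = 72 (I = 5 - 1*(-67) = 5 + 67 = 72)
C(T) = 64 (C(T) = (2 + 6)² = 8² = 64)
j(f) = -8 + f²/4 + f/8 (j(f) = (((f² + f*f) + f) - 1*64)/8 = (((f² + f²) + f) - 64)/8 = ((2*f² + f) - 64)/8 = ((f + 2*f²) - 64)/8 = (-64 + f + 2*f²)/8 = -8 + f²/4 + f/8)
(108 + I)*j(-10) = (108 + 72)*(-8 + (¼)*(-10)² + (⅛)*(-10)) = 180*(-8 + (¼)*100 - 5/4) = 180*(-8 + 25 - 5/4) = 180*(63/4) = 2835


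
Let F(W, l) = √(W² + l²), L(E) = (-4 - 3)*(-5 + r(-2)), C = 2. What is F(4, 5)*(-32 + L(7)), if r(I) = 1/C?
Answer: -√41/2 ≈ -3.2016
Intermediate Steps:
r(I) = ½ (r(I) = 1/2 = ½)
L(E) = 63/2 (L(E) = (-4 - 3)*(-5 + ½) = -7*(-9/2) = 63/2)
F(4, 5)*(-32 + L(7)) = √(4² + 5²)*(-32 + 63/2) = √(16 + 25)*(-½) = √41*(-½) = -√41/2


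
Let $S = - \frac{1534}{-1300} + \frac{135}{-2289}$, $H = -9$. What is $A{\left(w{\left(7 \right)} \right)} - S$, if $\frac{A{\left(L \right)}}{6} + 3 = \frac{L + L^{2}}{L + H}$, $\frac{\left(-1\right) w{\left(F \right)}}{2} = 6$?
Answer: $- \frac{2168267}{38150} \approx -56.835$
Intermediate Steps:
$w{\left(F \right)} = -12$ ($w{\left(F \right)} = \left(-2\right) 6 = -12$)
$A{\left(L \right)} = -18 + \frac{6 \left(L + L^{2}\right)}{-9 + L}$ ($A{\left(L \right)} = -18 + 6 \frac{L + L^{2}}{L - 9} = -18 + 6 \frac{L + L^{2}}{-9 + L} = -18 + \frac{6 \left(L + L^{2}\right)}{-9 + L}$)
$S = \frac{42767}{38150}$ ($S = \left(-1534\right) \left(- \frac{1}{1300}\right) + 135 \left(- \frac{1}{2289}\right) = \frac{59}{50} - \frac{45}{763} = \frac{42767}{38150} \approx 1.121$)
$A{\left(w{\left(7 \right)} \right)} - S = \frac{6 \left(27 + \left(-12\right)^{2} - -24\right)}{-9 - 12} - \frac{42767}{38150} = \frac{6 \left(27 + 144 + 24\right)}{-21} - \frac{42767}{38150} = 6 \left(- \frac{1}{21}\right) 195 - \frac{42767}{38150} = - \frac{390}{7} - \frac{42767}{38150} = - \frac{2168267}{38150}$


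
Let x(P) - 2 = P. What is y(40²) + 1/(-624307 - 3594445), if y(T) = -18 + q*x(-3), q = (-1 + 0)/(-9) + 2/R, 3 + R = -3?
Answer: -675000329/37968768 ≈ -17.778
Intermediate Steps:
R = -6 (R = -3 - 3 = -6)
x(P) = 2 + P
q = -2/9 (q = (-1 + 0)/(-9) + 2/(-6) = -1*(-⅑) + 2*(-⅙) = ⅑ - ⅓ = -2/9 ≈ -0.22222)
y(T) = -160/9 (y(T) = -18 - 2*(2 - 3)/9 = -18 - 2/9*(-1) = -18 + 2/9 = -160/9)
y(40²) + 1/(-624307 - 3594445) = -160/9 + 1/(-624307 - 3594445) = -160/9 + 1/(-4218752) = -160/9 - 1/4218752 = -675000329/37968768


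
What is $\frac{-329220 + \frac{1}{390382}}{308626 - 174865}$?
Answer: $- \frac{128521562039}{52217886702} \approx -2.4613$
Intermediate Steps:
$\frac{-329220 + \frac{1}{390382}}{308626 - 174865} = \frac{-329220 + \frac{1}{390382}}{133761} = \left(- \frac{128521562039}{390382}\right) \frac{1}{133761} = - \frac{128521562039}{52217886702}$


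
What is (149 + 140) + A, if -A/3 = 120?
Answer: -71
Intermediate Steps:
A = -360 (A = -3*120 = -360)
(149 + 140) + A = (149 + 140) - 360 = 289 - 360 = -71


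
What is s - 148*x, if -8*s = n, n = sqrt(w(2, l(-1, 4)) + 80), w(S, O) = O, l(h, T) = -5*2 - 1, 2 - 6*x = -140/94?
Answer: -12136/141 - sqrt(69)/8 ≈ -87.109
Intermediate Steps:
x = 82/141 (x = 1/3 - (-70)/(3*94) = 1/3 - 1/6*(-70/47) = 1/3 + 35/141 = 82/141 ≈ 0.58156)
l(h, T) = -11 (l(h, T) = -10 - 1 = -11)
n = sqrt(69) (n = sqrt(-11 + 80) = sqrt(69) ≈ 8.3066)
s = -sqrt(69)/8 ≈ -1.0383
s - 148*x = -sqrt(69)/8 - 148*82/141 = -sqrt(69)/8 - 12136/141 = -12136/141 - sqrt(69)/8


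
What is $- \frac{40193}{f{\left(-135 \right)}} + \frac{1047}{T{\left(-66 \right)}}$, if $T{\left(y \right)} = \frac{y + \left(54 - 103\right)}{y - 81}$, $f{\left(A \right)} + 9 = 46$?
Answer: $\frac{1072438}{4255} \approx 252.04$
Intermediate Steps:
$f{\left(A \right)} = 37$ ($f{\left(A \right)} = -9 + 46 = 37$)
$T{\left(y \right)} = \frac{-49 + y}{-81 + y}$ ($T{\left(y \right)} = \frac{y - 49}{-81 + y} = \frac{-49 + y}{-81 + y}$)
$- \frac{40193}{f{\left(-135 \right)}} + \frac{1047}{T{\left(-66 \right)}} = - \frac{40193}{37} + \frac{1047}{\frac{1}{-81 - 66} \left(-49 - 66\right)} = \left(-40193\right) \frac{1}{37} + \frac{1047}{\frac{1}{-147} \left(-115\right)} = - \frac{40193}{37} + \frac{1047}{\left(- \frac{1}{147}\right) \left(-115\right)} = - \frac{40193}{37} + \frac{1047}{\frac{115}{147}} = - \frac{40193}{37} + 1047 \cdot \frac{147}{115} = - \frac{40193}{37} + \frac{153909}{115} = \frac{1072438}{4255}$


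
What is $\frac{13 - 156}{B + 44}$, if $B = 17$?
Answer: $- \frac{143}{61} \approx -2.3443$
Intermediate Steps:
$\frac{13 - 156}{B + 44} = \frac{13 - 156}{17 + 44} = - \frac{143}{61}$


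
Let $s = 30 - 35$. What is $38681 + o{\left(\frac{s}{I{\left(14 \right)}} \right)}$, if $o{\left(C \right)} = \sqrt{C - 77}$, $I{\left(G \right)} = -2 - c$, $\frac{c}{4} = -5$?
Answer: $38681 + \frac{i \sqrt{2782}}{6} \approx 38681.0 + 8.7908 i$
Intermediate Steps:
$c = -20$ ($c = 4 \left(-5\right) = -20$)
$I{\left(G \right)} = 18$ ($I{\left(G \right)} = -2 - -20 = -2 + 20 = 18$)
$s = -5$ ($s = 30 - 35 = -5$)
$o{\left(C \right)} = \sqrt{-77 + C}$
$38681 + o{\left(\frac{s}{I{\left(14 \right)}} \right)} = 38681 + \sqrt{-77 - \frac{5}{18}} = 38681 + \sqrt{- \frac{1391}{18}} = 38681 + \frac{i \sqrt{2782}}{6}$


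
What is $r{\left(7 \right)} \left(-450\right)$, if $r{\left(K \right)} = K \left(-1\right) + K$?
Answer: $0$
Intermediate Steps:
$r{\left(K \right)} = 0$ ($r{\left(K \right)} = - K + K = 0$)
$r{\left(7 \right)} \left(-450\right) = 0 \left(-450\right) = 0$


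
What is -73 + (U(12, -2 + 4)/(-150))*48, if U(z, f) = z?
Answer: -1921/25 ≈ -76.840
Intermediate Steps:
-73 + (U(12, -2 + 4)/(-150))*48 = -73 + (12/(-150))*48 = -73 + (12*(-1/150))*48 = -73 - 2/25*48 = -73 - 96/25 = -1921/25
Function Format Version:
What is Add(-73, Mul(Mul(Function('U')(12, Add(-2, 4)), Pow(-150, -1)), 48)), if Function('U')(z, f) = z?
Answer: Rational(-1921, 25) ≈ -76.840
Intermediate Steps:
Add(-73, Mul(Mul(Function('U')(12, Add(-2, 4)), Pow(-150, -1)), 48)) = Add(-73, Mul(Mul(12, Pow(-150, -1)), 48)) = Add(-73, Mul(Mul(12, Rational(-1, 150)), 48)) = Add(-73, Mul(Rational(-2, 25), 48)) = Add(-73, Rational(-96, 25)) = Rational(-1921, 25)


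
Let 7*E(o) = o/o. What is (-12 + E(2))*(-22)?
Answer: 1826/7 ≈ 260.86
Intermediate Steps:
E(o) = 1/7 (E(o) = (o/o)/7 = (1/7)*1 = 1/7)
(-12 + E(2))*(-22) = (-12 + 1/7)*(-22) = -83/7*(-22) = 1826/7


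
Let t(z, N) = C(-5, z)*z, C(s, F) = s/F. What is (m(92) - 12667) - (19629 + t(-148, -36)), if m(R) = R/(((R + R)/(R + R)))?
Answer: -32199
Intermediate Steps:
t(z, N) = -5 (t(z, N) = (-5/z)*z = -5)
m(R) = R (m(R) = R/(((2*R)/((2*R)))) = R/(((2*R)*(1/(2*R)))) = R/1 = R*1 = R)
(m(92) - 12667) - (19629 + t(-148, -36)) = (92 - 12667) - (19629 - 5) = -12575 - 1*19624 = -12575 - 19624 = -32199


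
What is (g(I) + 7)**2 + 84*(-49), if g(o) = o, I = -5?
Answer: -4112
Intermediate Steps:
(g(I) + 7)**2 + 84*(-49) = (-5 + 7)**2 + 84*(-49) = 2**2 - 4116 = 4 - 4116 = -4112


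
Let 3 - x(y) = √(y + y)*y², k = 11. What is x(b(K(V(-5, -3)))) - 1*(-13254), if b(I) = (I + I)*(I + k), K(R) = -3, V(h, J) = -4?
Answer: 13257 - 9216*I*√6 ≈ 13257.0 - 22575.0*I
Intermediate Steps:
b(I) = 2*I*(11 + I) (b(I) = (I + I)*(I + 11) = (2*I)*(11 + I) = 2*I*(11 + I))
x(y) = 3 - √2*y^(5/2) (x(y) = 3 - √(y + y)*y² = 3 - √(2*y)*y² = 3 - √2*√y*y² = 3 - √2*y^(5/2))
x(b(K(V(-5, -3)))) - 1*(-13254) = (3 - √2*(2*(-3)*(11 - 3))^(5/2)) - 1*(-13254) = (3 - √2*(2*(-3)*8)^(5/2)) + 13254 = (3 - √2*(-48)^(5/2)) + 13254 = (3 - √2*9216*I*√3) + 13254 = (3 - 9216*I*√6) + 13254 = 13257 - 9216*I*√6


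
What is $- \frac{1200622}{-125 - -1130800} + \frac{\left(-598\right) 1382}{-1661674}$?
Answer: $- \frac{75757988352}{134200946425} \approx -0.56451$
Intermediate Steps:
$- \frac{1200622}{-125 - -1130800} + \frac{\left(-598\right) 1382}{-1661674} = - \frac{1200622}{-125 + 1130800} - - \frac{413218}{830837} = - \frac{1200622}{1130675} + \frac{413218}{830837} = - \frac{75757988352}{134200946425}$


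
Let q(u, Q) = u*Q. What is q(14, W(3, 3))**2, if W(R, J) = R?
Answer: 1764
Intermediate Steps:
q(u, Q) = Q*u
q(14, W(3, 3))**2 = (3*14)**2 = 42**2 = 1764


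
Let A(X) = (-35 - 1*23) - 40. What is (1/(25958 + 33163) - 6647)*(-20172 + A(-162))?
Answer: 7965649587220/59121 ≈ 1.3473e+8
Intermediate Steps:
A(X) = -98 (A(X) = (-35 - 23) - 40 = -58 - 40 = -98)
(1/(25958 + 33163) - 6647)*(-20172 + A(-162)) = (1/(25958 + 33163) - 6647)*(-20172 - 98) = (1/59121 - 6647)*(-20270) = -392977286/59121*(-20270) = 7965649587220/59121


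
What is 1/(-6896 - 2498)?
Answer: -1/9394 ≈ -0.00010645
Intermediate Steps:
1/(-6896 - 2498) = 1/(-9394) = -1/9394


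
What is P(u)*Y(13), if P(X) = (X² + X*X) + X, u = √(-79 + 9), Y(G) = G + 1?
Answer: -1960 + 14*I*√70 ≈ -1960.0 + 117.13*I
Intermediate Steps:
Y(G) = 1 + G
u = I*√70 (u = √(-70) = I*√70 ≈ 8.3666*I)
P(X) = X + 2*X² (P(X) = (X² + X²) + X = 2*X² + X = X + 2*X²)
P(u)*Y(13) = ((I*√70)*(1 + 2*(I*√70)))*(1 + 13) = ((I*√70)*(1 + 2*I*√70))*14 = (I*√70*(1 + 2*I*√70))*14 = 14*I*√70*(1 + 2*I*√70)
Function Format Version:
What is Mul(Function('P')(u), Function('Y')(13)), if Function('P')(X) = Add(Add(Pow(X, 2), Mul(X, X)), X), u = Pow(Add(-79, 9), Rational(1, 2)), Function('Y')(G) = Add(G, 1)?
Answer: Add(-1960, Mul(14, I, Pow(70, Rational(1, 2)))) ≈ Add(-1960.0, Mul(117.13, I))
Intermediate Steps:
Function('Y')(G) = Add(1, G)
u = Mul(I, Pow(70, Rational(1, 2))) (u = Pow(-70, Rational(1, 2)) = Mul(I, Pow(70, Rational(1, 2))) ≈ Mul(8.3666, I))
Function('P')(X) = Add(X, Mul(2, Pow(X, 2))) (Function('P')(X) = Add(Add(Pow(X, 2), Pow(X, 2)), X) = Add(Mul(2, Pow(X, 2)), X) = Add(X, Mul(2, Pow(X, 2))))
Mul(Function('P')(u), Function('Y')(13)) = Mul(Mul(Mul(I, Pow(70, Rational(1, 2))), Add(1, Mul(2, Mul(I, Pow(70, Rational(1, 2)))))), Add(1, 13)) = Mul(Mul(Mul(I, Pow(70, Rational(1, 2))), Add(1, Mul(2, I, Pow(70, Rational(1, 2))))), 14) = Mul(Mul(I, Pow(70, Rational(1, 2)), Add(1, Mul(2, I, Pow(70, Rational(1, 2))))), 14) = Mul(14, I, Pow(70, Rational(1, 2)), Add(1, Mul(2, I, Pow(70, Rational(1, 2)))))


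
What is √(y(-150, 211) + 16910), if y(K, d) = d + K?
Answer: √16971 ≈ 130.27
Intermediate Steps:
y(K, d) = K + d
√(y(-150, 211) + 16910) = √((-150 + 211) + 16910) = √(61 + 16910) = √16971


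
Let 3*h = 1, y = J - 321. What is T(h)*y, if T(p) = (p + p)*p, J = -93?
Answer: -92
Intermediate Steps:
y = -414 (y = -93 - 321 = -414)
h = 1/3 (h = (1/3)*1 = 1/3 ≈ 0.33333)
T(p) = 2*p**2 (T(p) = (2*p)*p = 2*p**2)
T(h)*y = (2*(1/3)**2)*(-414) = (2*(1/9))*(-414) = (2/9)*(-414) = -92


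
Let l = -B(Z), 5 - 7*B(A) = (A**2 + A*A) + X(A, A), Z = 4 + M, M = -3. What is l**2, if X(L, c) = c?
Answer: 4/49 ≈ 0.081633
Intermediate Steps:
Z = 1 (Z = 4 - 3 = 1)
B(A) = 5/7 - 2*A**2/7 - A/7 (B(A) = 5/7 - ((A**2 + A*A) + A)/7 = 5/7 - ((A**2 + A**2) + A)/7 = 5/7 - (2*A**2 + A)/7 = 5/7 - (A + 2*A**2)/7 = 5/7 + (-2*A**2/7 - A/7) = 5/7 - 2*A**2/7 - A/7)
l = -2/7 (l = -(5/7 - 2/7*1**2 - 1/7*1) = -(5/7 - 2/7*1 - 1/7) = -(5/7 - 2/7 - 1/7) = -1*2/7 = -2/7 ≈ -0.28571)
l**2 = (-2/7)**2 = 4/49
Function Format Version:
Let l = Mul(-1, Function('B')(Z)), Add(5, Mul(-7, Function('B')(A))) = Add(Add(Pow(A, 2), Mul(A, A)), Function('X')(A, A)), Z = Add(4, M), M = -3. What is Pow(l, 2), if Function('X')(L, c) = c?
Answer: Rational(4, 49) ≈ 0.081633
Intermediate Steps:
Z = 1 (Z = Add(4, -3) = 1)
Function('B')(A) = Add(Rational(5, 7), Mul(Rational(-2, 7), Pow(A, 2)), Mul(Rational(-1, 7), A)) (Function('B')(A) = Add(Rational(5, 7), Mul(Rational(-1, 7), Add(Add(Pow(A, 2), Mul(A, A)), A))) = Add(Rational(5, 7), Mul(Rational(-1, 7), Add(Add(Pow(A, 2), Pow(A, 2)), A))) = Add(Rational(5, 7), Mul(Rational(-1, 7), Add(Mul(2, Pow(A, 2)), A))) = Add(Rational(5, 7), Mul(Rational(-1, 7), Add(A, Mul(2, Pow(A, 2))))) = Add(Rational(5, 7), Add(Mul(Rational(-2, 7), Pow(A, 2)), Mul(Rational(-1, 7), A))) = Add(Rational(5, 7), Mul(Rational(-2, 7), Pow(A, 2)), Mul(Rational(-1, 7), A)))
l = Rational(-2, 7) (l = Mul(-1, Add(Rational(5, 7), Mul(Rational(-2, 7), Pow(1, 2)), Mul(Rational(-1, 7), 1))) = Mul(-1, Add(Rational(5, 7), Mul(Rational(-2, 7), 1), Rational(-1, 7))) = Mul(-1, Add(Rational(5, 7), Rational(-2, 7), Rational(-1, 7))) = Mul(-1, Rational(2, 7)) = Rational(-2, 7) ≈ -0.28571)
Pow(l, 2) = Pow(Rational(-2, 7), 2) = Rational(4, 49)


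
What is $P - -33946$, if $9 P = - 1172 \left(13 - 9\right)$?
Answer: $\frac{300826}{9} \approx 33425.0$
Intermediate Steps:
$P = - \frac{4688}{9}$ ($P = \frac{\left(-1172\right) \left(13 - 9\right)}{9} = \frac{\left(-1172\right) 4}{9} = \frac{1}{9} \left(-4688\right) = - \frac{4688}{9} \approx -520.89$)
$P - -33946 = - \frac{4688}{9} - -33946 = - \frac{4688}{9} + 33946 = \frac{300826}{9}$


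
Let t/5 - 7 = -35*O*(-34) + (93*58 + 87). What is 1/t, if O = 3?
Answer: 1/45290 ≈ 2.2080e-5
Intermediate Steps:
t = 45290 (t = 35 + 5*(-35*3*(-34) + (93*58 + 87)) = 35 + 5*(-105*(-34) + (5394 + 87)) = 35 + 5*(3570 + 5481) = 35 + 5*9051 = 35 + 45255 = 45290)
1/t = 1/45290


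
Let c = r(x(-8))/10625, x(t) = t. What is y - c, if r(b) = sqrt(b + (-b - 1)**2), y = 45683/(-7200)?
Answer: -45683/7200 - sqrt(41)/10625 ≈ -6.3455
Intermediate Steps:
y = -45683/7200 (y = 45683*(-1/7200) = -45683/7200 ≈ -6.3449)
r(b) = sqrt(b + (-1 - b)**2)
c = sqrt(41)/10625 (c = sqrt(-8 + (1 - 8)**2)/10625 = sqrt(-8 + (-7)**2)*(1/10625) = sqrt(-8 + 49)*(1/10625) = sqrt(41)*(1/10625) = sqrt(41)/10625 ≈ 0.00060265)
y - c = -45683/7200 - sqrt(41)/10625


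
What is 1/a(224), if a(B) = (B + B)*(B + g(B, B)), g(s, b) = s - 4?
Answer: 1/198912 ≈ 5.0274e-6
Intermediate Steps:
g(s, b) = -4 + s
a(B) = 2*B*(-4 + 2*B) (a(B) = (B + B)*(B + (-4 + B)) = (2*B)*(-4 + 2*B) = 2*B*(-4 + 2*B))
1/a(224) = 1/(4*224*(-2 + 224)) = 1/(4*224*222) = 1/198912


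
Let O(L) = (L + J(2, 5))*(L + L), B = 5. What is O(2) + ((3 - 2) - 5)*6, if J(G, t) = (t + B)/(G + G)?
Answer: -6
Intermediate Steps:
J(G, t) = (5 + t)/(2*G) (J(G, t) = (t + 5)/(G + G) = (5 + t)/((2*G)) = (5 + t)*(1/(2*G)) = (5 + t)/(2*G))
O(L) = 2*L*(5/2 + L) (O(L) = (L + (1/2)*(5 + 5)/2)*(L + L) = (L + (1/2)*(1/2)*10)*(2*L) = (L + 5/2)*(2*L) = (5/2 + L)*(2*L) = 2*L*(5/2 + L))
O(2) + ((3 - 2) - 5)*6 = 2*(5 + 2*2) + ((3 - 2) - 5)*6 = 2*(5 + 4) + (1 - 5)*6 = 2*9 - 4*6 = 18 - 24 = -6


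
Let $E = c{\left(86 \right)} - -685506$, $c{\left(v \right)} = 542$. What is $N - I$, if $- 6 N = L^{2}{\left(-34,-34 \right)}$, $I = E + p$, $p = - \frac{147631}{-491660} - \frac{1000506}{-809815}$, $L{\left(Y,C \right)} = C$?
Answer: $- \frac{32787579936244339}{47778437148} \approx -6.8624 \cdot 10^{5}$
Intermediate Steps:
$E = 686048$ ($E = 542 - -685506 = 542 + 685506 = 686048$)
$p = \frac{24458503129}{15926145716}$ ($p = \left(-147631\right) \left(- \frac{1}{491660}\right) - - \frac{1000506}{809815} = \frac{147631}{491660} + \frac{1000506}{809815} = \frac{24458503129}{15926145716} \approx 1.5357$)
$I = \frac{10926124874673497}{15926145716}$ ($I = 686048 + \frac{24458503129}{15926145716} = \frac{10926124874673497}{15926145716} \approx 6.8605 \cdot 10^{5}$)
$N = - \frac{578}{3}$ ($N = - \frac{\left(-34\right)^{2}}{6} = \left(- \frac{1}{6}\right) 1156 = - \frac{578}{3} \approx -192.67$)
$N - I = - \frac{578}{3} - \frac{10926124874673497}{15926145716} = - \frac{32787579936244339}{47778437148}$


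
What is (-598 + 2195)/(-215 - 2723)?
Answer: -1597/2938 ≈ -0.54357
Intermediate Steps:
(-598 + 2195)/(-215 - 2723) = 1597/(-2938) = 1597*(-1/2938) = -1597/2938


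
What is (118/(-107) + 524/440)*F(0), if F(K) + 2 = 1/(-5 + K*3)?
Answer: -1037/5350 ≈ -0.19383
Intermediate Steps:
F(K) = -2 + 1/(-5 + 3*K) (F(K) = -2 + 1/(-5 + K*3) = -2 + 1/(-5 + 3*K))
(118/(-107) + 524/440)*F(0) = (118/(-107) + 524/440)*((11 - 6*0)/(-5 + 3*0)) = (118*(-1/107) + 524*(1/440))*((11 + 0)/(-5 + 0)) = (-118/107 + 131/110)*(11/(-5)) = 1037*(-⅕*11)/11770 = (1037/11770)*(-11/5) = -1037/5350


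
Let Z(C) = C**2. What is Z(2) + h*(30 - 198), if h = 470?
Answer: -78956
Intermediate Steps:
Z(2) + h*(30 - 198) = 2**2 + 470*(30 - 198) = 4 + 470*(-168) = 4 - 78960 = -78956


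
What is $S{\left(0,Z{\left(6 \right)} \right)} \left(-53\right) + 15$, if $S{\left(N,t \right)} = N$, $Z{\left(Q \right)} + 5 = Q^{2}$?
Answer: $15$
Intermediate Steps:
$Z{\left(Q \right)} = -5 + Q^{2}$
$S{\left(0,Z{\left(6 \right)} \right)} \left(-53\right) + 15 = 0 \left(-53\right) + 15 = 0 + 15 = 15$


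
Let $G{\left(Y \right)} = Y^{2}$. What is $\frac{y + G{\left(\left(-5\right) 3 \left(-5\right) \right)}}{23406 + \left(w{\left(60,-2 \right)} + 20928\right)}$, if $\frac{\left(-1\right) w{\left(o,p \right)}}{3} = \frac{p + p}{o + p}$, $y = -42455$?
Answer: $- \frac{534035}{642846} \approx -0.83074$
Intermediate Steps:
$w{\left(o,p \right)} = - \frac{6 p}{o + p}$ ($w{\left(o,p \right)} = - 3 \frac{p + p}{o + p} = - 3 \frac{2 p}{o + p} = - \frac{6 p}{o + p}$)
$\frac{y + G{\left(\left(-5\right) 3 \left(-5\right) \right)}}{23406 + \left(w{\left(60,-2 \right)} + 20928\right)} = \frac{-42455 + \left(\left(-5\right) 3 \left(-5\right)\right)^{2}}{23406 + \left(\left(-6\right) \left(-2\right) \frac{1}{60 - 2} + 20928\right)} = \frac{-42455 + \left(\left(-15\right) \left(-5\right)\right)^{2}}{23406 + \left(\left(-6\right) \left(-2\right) \frac{1}{58} + 20928\right)} = \frac{-42455 + 75^{2}}{23406 + \left(\left(-6\right) \left(-2\right) \frac{1}{58} + 20928\right)} = \frac{-42455 + 5625}{23406 + \left(\frac{6}{29} + 20928\right)} = - \frac{36830}{23406 + \frac{606918}{29}} = - \frac{36830}{\frac{1285692}{29}} = \left(-36830\right) \frac{29}{1285692} = - \frac{534035}{642846}$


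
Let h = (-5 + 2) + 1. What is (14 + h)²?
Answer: 144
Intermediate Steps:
h = -2 (h = -3 + 1 = -2)
(14 + h)² = (14 - 2)² = 12² = 144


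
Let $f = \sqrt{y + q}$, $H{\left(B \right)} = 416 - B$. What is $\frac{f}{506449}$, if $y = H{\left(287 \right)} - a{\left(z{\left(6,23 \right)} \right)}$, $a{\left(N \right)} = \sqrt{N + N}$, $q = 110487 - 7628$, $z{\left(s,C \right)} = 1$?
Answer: $\frac{\sqrt{102988 - \sqrt{2}}}{506449} \approx 0.00063366$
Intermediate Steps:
$q = 102859$
$a{\left(N \right)} = \sqrt{2} \sqrt{N}$ ($a{\left(N \right)} = \sqrt{2 N} = \sqrt{2} \sqrt{N}$)
$y = 129 - \sqrt{2}$ ($y = \left(416 - 287\right) - \sqrt{2} \sqrt{1} = \left(416 - 287\right) - \sqrt{2} \cdot 1 = 129 - \sqrt{2} \approx 127.59$)
$f = \sqrt{102988 - \sqrt{2}}$ ($f = \sqrt{\left(129 - \sqrt{2}\right) + 102859} = \sqrt{102988 - \sqrt{2}} \approx 320.92$)
$\frac{f}{506449} = \frac{\sqrt{102988 - \sqrt{2}}}{506449}$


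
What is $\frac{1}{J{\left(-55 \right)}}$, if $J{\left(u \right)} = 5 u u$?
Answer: $\frac{1}{15125} \approx 6.6116 \cdot 10^{-5}$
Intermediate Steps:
$J{\left(u \right)} = 5 u^{2}$
$\frac{1}{J{\left(-55 \right)}} = \frac{1}{5 \left(-55\right)^{2}} = \frac{1}{5 \cdot 3025} = \frac{1}{15125}$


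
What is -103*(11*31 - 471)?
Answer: 13390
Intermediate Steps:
-103*(11*31 - 471) = -103*(341 - 471) = -103*(-130) = 13390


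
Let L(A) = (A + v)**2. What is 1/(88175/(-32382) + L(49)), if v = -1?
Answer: 32382/74519953 ≈ 0.00043454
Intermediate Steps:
L(A) = (-1 + A)**2 (L(A) = (A - 1)**2 = (-1 + A)**2)
1/(88175/(-32382) + L(49)) = 1/(88175/(-32382) + (-1 + 49)**2) = 1/(88175*(-1/32382) + 48**2) = 1/(-88175/32382 + 2304) = 1/(74519953/32382) = 32382/74519953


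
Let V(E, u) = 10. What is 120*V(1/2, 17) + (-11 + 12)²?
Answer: 1201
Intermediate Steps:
120*V(1/2, 17) + (-11 + 12)² = 120*10 + (-11 + 12)² = 1200 + 1² = 1200 + 1 = 1201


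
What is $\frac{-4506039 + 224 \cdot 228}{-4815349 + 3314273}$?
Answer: $\frac{4454967}{1501076} \approx 2.9678$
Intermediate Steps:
$\frac{-4506039 + 224 \cdot 228}{-4815349 + 3314273} = \frac{-4506039 + 51072}{-1501076} = \left(-4454967\right) \left(- \frac{1}{1501076}\right) = \frac{4454967}{1501076}$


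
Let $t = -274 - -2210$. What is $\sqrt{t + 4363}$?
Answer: $\sqrt{6299} \approx 79.366$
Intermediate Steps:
$t = 1936$ ($t = -274 + 2210 = 1936$)
$\sqrt{t + 4363} = \sqrt{1936 + 4363} = \sqrt{6299}$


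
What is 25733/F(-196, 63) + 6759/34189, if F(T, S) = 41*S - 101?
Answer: 896561375/84857098 ≈ 10.566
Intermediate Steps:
F(T, S) = -101 + 41*S
25733/F(-196, 63) + 6759/34189 = 25733/(-101 + 41*63) + 6759/34189 = 25733/(-101 + 2583) + 6759*(1/34189) = 25733/2482 + 6759/34189 = 896561375/84857098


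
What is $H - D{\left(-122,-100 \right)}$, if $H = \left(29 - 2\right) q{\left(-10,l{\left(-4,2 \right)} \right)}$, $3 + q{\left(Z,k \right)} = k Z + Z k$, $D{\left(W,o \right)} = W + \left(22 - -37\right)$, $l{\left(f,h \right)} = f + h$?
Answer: $1062$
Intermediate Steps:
$D{\left(W,o \right)} = 59 + W$ ($D{\left(W,o \right)} = W + \left(22 + 37\right) = W + 59 = 59 + W$)
$q{\left(Z,k \right)} = -3 + 2 Z k$ ($q{\left(Z,k \right)} = -3 + \left(k Z + Z k\right) = -3 + \left(Z k + Z k\right) = -3 + 2 Z k$)
$H = 999$ ($H = \left(29 - 2\right) \left(-3 + 2 \left(-10\right) \left(-4 + 2\right)\right) = 27 \left(-3 + 2 \left(-10\right) \left(-2\right)\right) = 27 \left(-3 + 40\right) = 27 \cdot 37 = 999$)
$H - D{\left(-122,-100 \right)} = 999 - \left(59 - 122\right) = 999 - -63 = 999 + 63 = 1062$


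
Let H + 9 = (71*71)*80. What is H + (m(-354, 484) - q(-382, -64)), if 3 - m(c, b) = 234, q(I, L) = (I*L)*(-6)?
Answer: 549728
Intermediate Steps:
q(I, L) = -6*I*L
m(c, b) = -231 (m(c, b) = 3 - 1*234 = 3 - 234 = -231)
H = 403271 (H = -9 + (71*71)*80 = -9 + 5041*80 = -9 + 403280 = 403271)
H + (m(-354, 484) - q(-382, -64)) = 403271 + (-231 - (-6)*(-382)*(-64)) = 403271 + (-231 - 1*(-146688)) = 403271 + (-231 + 146688) = 403271 + 146457 = 549728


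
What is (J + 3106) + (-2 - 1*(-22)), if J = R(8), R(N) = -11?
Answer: 3115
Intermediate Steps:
J = -11
(J + 3106) + (-2 - 1*(-22)) = (-11 + 3106) + (-2 - 1*(-22)) = 3095 + (-2 + 22) = 3095 + 20 = 3115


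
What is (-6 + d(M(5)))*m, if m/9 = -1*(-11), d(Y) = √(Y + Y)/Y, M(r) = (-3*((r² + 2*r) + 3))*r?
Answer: -594 - 33*I*√285/95 ≈ -594.0 - 5.8643*I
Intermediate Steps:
M(r) = r*(-9 - 6*r - 3*r²) (M(r) = (-3*(3 + r² + 2*r))*r = (-9 - 6*r - 3*r²)*r = r*(-9 - 6*r - 3*r²))
d(Y) = √2/√Y (d(Y) = √(2*Y)/Y = (√2*√Y)/Y = √2/√Y)
m = 99 (m = 9*(-1*(-11)) = 9*11 = 99)
(-6 + d(M(5)))*m = (-6 + √2/√(-3*5*(3 + 5² + 2*5)))*99 = (-6 + √2/√(-3*5*(3 + 25 + 10)))*99 = (-6 + √2/√(-3*5*38))*99 = (-6 + √2/√(-570))*99 = (-6 + √2*(-I*√570/570))*99 = (-6 - I*√285/285)*99 = -594 - 33*I*√285/95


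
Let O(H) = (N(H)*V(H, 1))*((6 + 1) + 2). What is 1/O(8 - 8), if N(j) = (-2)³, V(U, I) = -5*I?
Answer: 1/360 ≈ 0.0027778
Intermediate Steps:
N(j) = -8
O(H) = 360 (O(H) = (-(-40))*((6 + 1) + 2) = (-8*(-5))*(7 + 2) = 40*9 = 360)
1/O(8 - 8) = 1/360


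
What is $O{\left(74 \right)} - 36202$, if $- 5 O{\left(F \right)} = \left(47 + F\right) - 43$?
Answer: $- \frac{181088}{5} \approx -36218.0$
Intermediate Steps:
$O{\left(F \right)} = - \frac{4}{5} - \frac{F}{5}$ ($O{\left(F \right)} = - \frac{\left(47 + F\right) - 43}{5} = - \frac{4 + F}{5} = - \frac{4}{5} - \frac{F}{5}$)
$O{\left(74 \right)} - 36202 = \left(- \frac{4}{5} - \frac{74}{5}\right) - 36202 = - \frac{78}{5} - 36202 = - \frac{181088}{5}$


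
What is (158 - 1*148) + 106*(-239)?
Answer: -25324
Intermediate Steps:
(158 - 1*148) + 106*(-239) = (158 - 148) - 25334 = 10 - 25334 = -25324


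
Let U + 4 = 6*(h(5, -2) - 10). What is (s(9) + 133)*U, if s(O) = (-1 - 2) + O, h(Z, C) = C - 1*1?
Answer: -11398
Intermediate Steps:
h(Z, C) = -1 + C (h(Z, C) = C - 1 = -1 + C)
s(O) = -3 + O
U = -82 (U = -4 + 6*((-1 - 2) - 10) = -4 + 6*(-3 - 10) = -4 + 6*(-13) = -4 - 78 = -82)
(s(9) + 133)*U = ((-3 + 9) + 133)*(-82) = (6 + 133)*(-82) = 139*(-82) = -11398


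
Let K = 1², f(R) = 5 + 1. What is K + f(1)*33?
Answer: 199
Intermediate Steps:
f(R) = 6
K = 1
K + f(1)*33 = 1 + 6*33 = 1 + 198 = 199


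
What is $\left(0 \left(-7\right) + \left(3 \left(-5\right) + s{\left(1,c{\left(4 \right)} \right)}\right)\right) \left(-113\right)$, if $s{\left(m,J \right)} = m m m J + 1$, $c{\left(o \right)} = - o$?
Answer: $2034$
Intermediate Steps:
$s{\left(m,J \right)} = 1 + J m^{3}$ ($s{\left(m,J \right)} = m^{2} m J + 1 = m^{3} J + 1 = J m^{3} + 1 = 1 + J m^{3}$)
$\left(0 \left(-7\right) + \left(3 \left(-5\right) + s{\left(1,c{\left(4 \right)} \right)}\right)\right) \left(-113\right) = \left(0 \left(-7\right) + \left(3 \left(-5\right) + \left(1 + \left(-1\right) 4 \cdot 1^{3}\right)\right)\right) \left(-113\right) = \left(0 + \left(-15 + \left(1 - 4\right)\right)\right) \left(-113\right) = \left(0 - 18\right) \left(-113\right) = \left(-18\right) \left(-113\right) = 2034$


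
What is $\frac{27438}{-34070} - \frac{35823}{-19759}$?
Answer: $\frac{339171084}{336594565} \approx 1.0077$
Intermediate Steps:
$\frac{27438}{-34070} - \frac{35823}{-19759} = 27438 \left(- \frac{1}{34070}\right) - - \frac{35823}{19759} = - \frac{13719}{17035} + \frac{35823}{19759} = \frac{339171084}{336594565}$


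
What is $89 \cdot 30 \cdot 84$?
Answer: $224280$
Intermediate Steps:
$89 \cdot 30 \cdot 84 = 2670 \cdot 84 = 224280$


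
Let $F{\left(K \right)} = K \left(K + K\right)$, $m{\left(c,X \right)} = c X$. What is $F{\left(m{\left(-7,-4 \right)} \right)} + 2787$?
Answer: $4355$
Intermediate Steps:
$m{\left(c,X \right)} = X c$
$F{\left(K \right)} = 2 K^{2}$ ($F{\left(K \right)} = K 2 K = 2 K^{2}$)
$F{\left(m{\left(-7,-4 \right)} \right)} + 2787 = 2 \left(\left(-4\right) \left(-7\right)\right)^{2} + 2787 = 2 \cdot 28^{2} + 2787 = 2 \cdot 784 + 2787 = 1568 + 2787 = 4355$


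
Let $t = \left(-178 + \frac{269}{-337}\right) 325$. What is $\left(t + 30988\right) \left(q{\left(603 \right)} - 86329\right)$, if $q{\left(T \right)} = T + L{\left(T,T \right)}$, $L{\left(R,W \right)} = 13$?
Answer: $\frac{783409877247}{337} \approx 2.3247 \cdot 10^{9}$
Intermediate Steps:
$t = - \frac{19582875}{337}$ ($t = \left(-178 + 269 \left(- \frac{1}{337}\right)\right) 325 = \left(-178 - \frac{269}{337}\right) 325 = \left(- \frac{60255}{337}\right) 325 = - \frac{19582875}{337} \approx -58109.0$)
$q{\left(T \right)} = 13 + T$ ($q{\left(T \right)} = T + 13 = 13 + T$)
$\left(t + 30988\right) \left(q{\left(603 \right)} - 86329\right) = \left(- \frac{19582875}{337} + 30988\right) \left(\left(13 + 603\right) - 86329\right) = - \frac{9139919 \left(616 - 86329\right)}{337} = \left(- \frac{9139919}{337}\right) \left(-85713\right) = \frac{783409877247}{337}$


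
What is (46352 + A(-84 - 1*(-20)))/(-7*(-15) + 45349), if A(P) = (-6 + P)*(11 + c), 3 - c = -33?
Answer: 21531/22727 ≈ 0.94738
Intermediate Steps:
c = 36 (c = 3 - 1*(-33) = 3 + 33 = 36)
A(P) = -282 + 47*P (A(P) = (-6 + P)*(11 + 36) = (-6 + P)*47 = -282 + 47*P)
(46352 + A(-84 - 1*(-20)))/(-7*(-15) + 45349) = (46352 + (-282 + 47*(-84 - 1*(-20))))/(-7*(-15) + 45349) = (46352 + (-282 + 47*(-84 + 20)))/(105 + 45349) = (46352 + (-282 + 47*(-64)))/45454 = (46352 + (-282 - 3008))*(1/45454) = (46352 - 3290)*(1/45454) = 43062*(1/45454) = 21531/22727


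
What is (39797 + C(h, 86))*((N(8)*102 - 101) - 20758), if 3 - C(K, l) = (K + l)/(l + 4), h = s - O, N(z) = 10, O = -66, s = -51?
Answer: -23687098087/30 ≈ -7.8957e+8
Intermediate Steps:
h = 15 (h = -51 - 1*(-66) = -51 + 66 = 15)
C(K, l) = 3 - (K + l)/(4 + l) (C(K, l) = 3 - (K + l)/(l + 4) = 3 - (K + l)/(4 + l))
(39797 + C(h, 86))*((N(8)*102 - 101) - 20758) = (39797 + (12 - 1*15 + 2*86)/(4 + 86))*((10*102 - 101) - 20758) = (39797 + (12 - 15 + 172)/90)*((1020 - 101) - 20758) = (39797 + (1/90)*169)*(919 - 20758) = (39797 + 169/90)*(-19839) = (3581899/90)*(-19839) = -23687098087/30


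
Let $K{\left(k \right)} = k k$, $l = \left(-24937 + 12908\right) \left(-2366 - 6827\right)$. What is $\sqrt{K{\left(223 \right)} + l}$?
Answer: $\sqrt{110632326} \approx 10518.0$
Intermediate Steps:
$l = 110582597$ ($l = \left(-12029\right) \left(-9193\right) = 110582597$)
$K{\left(k \right)} = k^{2}$
$\sqrt{K{\left(223 \right)} + l} = \sqrt{223^{2} + 110582597} = \sqrt{49729 + 110582597} = \sqrt{110632326}$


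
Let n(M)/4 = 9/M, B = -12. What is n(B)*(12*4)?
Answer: -144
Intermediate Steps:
n(M) = 36/M (n(M) = 4*(9/M) = 36/M)
n(B)*(12*4) = (36/(-12))*(12*4) = (36*(-1/12))*48 = -3*48 = -144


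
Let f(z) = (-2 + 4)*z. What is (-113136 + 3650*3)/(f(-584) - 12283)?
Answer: 102186/13451 ≈ 7.5969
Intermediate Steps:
f(z) = 2*z
(-113136 + 3650*3)/(f(-584) - 12283) = (-113136 + 3650*3)/(2*(-584) - 12283) = (-113136 + 10950)/(-1168 - 12283) = -102186/(-13451) = -102186*(-1/13451) = 102186/13451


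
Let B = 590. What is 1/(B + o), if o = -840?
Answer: -1/250 ≈ -0.0040000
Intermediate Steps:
1/(B + o) = 1/(590 - 840) = 1/(-250) = -1/250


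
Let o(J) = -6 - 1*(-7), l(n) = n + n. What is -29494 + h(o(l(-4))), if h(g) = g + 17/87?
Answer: -2565874/87 ≈ -29493.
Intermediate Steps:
l(n) = 2*n
o(J) = 1 (o(J) = -6 + 7 = 1)
h(g) = 17/87 + g (h(g) = g + 17*(1/87) = g + 17/87 = 17/87 + g)
-29494 + h(o(l(-4))) = -29494 + (17/87 + 1) = -29494 + 104/87 = -2565874/87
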